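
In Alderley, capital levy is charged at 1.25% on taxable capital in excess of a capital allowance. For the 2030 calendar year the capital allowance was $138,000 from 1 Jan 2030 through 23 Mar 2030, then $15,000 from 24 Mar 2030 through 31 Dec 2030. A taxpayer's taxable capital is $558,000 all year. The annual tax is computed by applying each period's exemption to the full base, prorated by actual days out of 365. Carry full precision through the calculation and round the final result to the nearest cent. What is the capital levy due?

$6,442.09

1 Jan – 23 Mar 2030: 82 days, exemption $138,000 → ($558,000 − $138,000) × 1.25% × 82/365 = $1,179.4521
24 Mar – 31 Dec 2030: 283 days, exemption $15,000 → ($558,000 − $15,000) × 1.25% × 283/365 = $5,262.6370
Total = $6,442.0890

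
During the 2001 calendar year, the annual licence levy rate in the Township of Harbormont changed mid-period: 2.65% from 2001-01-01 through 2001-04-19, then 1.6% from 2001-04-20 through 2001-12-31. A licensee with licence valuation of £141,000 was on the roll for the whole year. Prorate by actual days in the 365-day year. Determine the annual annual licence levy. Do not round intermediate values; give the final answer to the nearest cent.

2001-01-01 to 2001-04-19: 109 days at 2.65% → £141,000 × 2.65% × 109/365 = £1,115.8315
2001-04-20 to 2001-12-31: 256 days at 1.6% → £141,000 × 1.6% × 256/365 = £1,582.2904
Total = £2,698.1219

£2,698.12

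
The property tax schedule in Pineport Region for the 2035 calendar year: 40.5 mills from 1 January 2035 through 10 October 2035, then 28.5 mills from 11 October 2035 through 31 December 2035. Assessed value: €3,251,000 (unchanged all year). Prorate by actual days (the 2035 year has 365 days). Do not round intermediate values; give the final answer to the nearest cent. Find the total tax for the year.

1 January – 10 October 2035: 283 days at 40.5 mills → €3,251,000 × 4.05% × 283/365 = €102,085.8534
11 October – 31 December 2035: 82 days at 28.5 mills → €3,251,000 × 2.85% × 82/365 = €20,815.3068
Total = €122,901.1603

€122,901.16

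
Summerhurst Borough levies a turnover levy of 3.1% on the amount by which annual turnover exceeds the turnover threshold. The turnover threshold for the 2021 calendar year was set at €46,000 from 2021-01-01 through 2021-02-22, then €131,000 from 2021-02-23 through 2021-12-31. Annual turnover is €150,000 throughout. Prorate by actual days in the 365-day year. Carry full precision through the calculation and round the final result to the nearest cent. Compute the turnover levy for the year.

2021-01-01 to 2021-02-22: 53 days, exemption €46,000 → (€150,000 − €46,000) × 3.1% × 53/365 = €468.1425
2021-02-23 to 2021-12-31: 312 days, exemption €131,000 → (€150,000 − €131,000) × 3.1% × 312/365 = €503.4740
Total = €971.6164

€971.62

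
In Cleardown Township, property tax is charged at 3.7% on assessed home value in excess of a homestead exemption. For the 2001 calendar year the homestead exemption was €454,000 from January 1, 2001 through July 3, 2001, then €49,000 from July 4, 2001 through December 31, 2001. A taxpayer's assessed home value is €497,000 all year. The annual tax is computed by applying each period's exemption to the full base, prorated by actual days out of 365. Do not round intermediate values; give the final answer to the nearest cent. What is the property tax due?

January 1 – July 3, 2001: 184 days, exemption €454,000 → (€497,000 − €454,000) × 3.7% × 184/365 = €802.0384
July 4 – December 31, 2001: 181 days, exemption €49,000 → (€497,000 − €49,000) × 3.7% × 181/365 = €8,219.8795
Total = €9,021.9178

€9,021.92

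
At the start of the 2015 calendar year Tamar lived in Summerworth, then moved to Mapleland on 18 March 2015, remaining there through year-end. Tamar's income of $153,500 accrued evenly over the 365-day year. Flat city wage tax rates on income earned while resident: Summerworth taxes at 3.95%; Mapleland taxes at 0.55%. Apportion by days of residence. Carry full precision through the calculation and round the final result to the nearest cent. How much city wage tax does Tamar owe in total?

$1,930.95

Summerworth, 1 January – 17 March 2015: 76 days → $153,500 × 3.95% × 76/365 = $1,262.4849
Mapleland, 18 March – 31 December 2015: 289 days → $153,500 × 0.55% × 289/365 = $668.4610
Total = $1,930.9459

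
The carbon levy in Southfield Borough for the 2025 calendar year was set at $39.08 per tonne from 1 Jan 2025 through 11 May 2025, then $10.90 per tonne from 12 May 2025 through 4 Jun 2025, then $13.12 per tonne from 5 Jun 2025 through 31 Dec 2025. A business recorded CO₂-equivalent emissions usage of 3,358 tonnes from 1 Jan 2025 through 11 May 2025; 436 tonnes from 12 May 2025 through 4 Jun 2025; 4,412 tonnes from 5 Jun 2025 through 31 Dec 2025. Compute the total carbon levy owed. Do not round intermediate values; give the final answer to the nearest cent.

1 Jan – 11 May 2025: 3,358 tonnes at $39.08/tonne → $131,230.64
12 May – 4 Jun 2025: 436 tonnes at $10.90/tonne → $4,752.40
5 Jun – 31 Dec 2025: 4,412 tonnes at $13.12/tonne → $57,885.44

$193,868.48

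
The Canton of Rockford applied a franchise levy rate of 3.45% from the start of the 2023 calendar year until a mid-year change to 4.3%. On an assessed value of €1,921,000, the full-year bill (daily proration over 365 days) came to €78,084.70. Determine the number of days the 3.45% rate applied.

Let d = days at the first rate; then 365 − d days at the second rate.
€1,921,000 × [3.45%·d + 4.3%·(365−d)] / 365 = €78,084.70
Solving gives d = 101, so the new rate took effect on April 12, 2023.

101 days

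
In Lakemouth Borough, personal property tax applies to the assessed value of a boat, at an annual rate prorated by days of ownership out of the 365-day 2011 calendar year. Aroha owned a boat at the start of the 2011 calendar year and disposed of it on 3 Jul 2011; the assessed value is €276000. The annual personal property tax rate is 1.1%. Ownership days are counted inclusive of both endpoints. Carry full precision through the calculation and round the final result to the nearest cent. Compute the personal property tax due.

Days held (1 Jan – 3 Jul 2011): 184 out of 365
Tax = €276000 × 1.1% × 184/365 = €1530.4767

€1530.48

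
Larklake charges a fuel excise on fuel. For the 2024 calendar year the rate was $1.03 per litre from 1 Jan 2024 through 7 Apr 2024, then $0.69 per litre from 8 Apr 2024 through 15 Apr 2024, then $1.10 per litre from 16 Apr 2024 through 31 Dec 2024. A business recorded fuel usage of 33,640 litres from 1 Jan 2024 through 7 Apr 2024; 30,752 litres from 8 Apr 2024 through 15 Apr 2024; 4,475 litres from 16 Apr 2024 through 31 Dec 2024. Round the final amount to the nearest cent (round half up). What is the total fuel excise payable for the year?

1 Jan – 7 Apr 2024: 33,640 litres at $1.03/litre → $34649.20
8 Apr – 15 Apr 2024: 30,752 litres at $0.69/litre → $21218.88
16 Apr – 31 Dec 2024: 4,475 litres at $1.10/litre → $4922.50

$60790.58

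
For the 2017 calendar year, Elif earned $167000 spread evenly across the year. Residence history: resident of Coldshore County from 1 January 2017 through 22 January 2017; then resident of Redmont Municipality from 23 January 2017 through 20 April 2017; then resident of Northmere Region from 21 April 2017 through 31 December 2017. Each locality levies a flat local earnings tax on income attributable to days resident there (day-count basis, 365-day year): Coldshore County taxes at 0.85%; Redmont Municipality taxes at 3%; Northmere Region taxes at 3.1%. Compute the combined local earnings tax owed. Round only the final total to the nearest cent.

Coldshore County, 1 January – 22 January 2017: 22 days → $167000 × 0.85% × 22/365 = $85.5589
Redmont Municipality, 23 January – 20 April 2017: 88 days → $167000 × 3% × 88/365 = $1207.8904
Northmere Region, 21 April – 31 December 2017: 255 days → $167000 × 3.1% × 255/365 = $3616.8082
Total = $4910.2575

$4910.26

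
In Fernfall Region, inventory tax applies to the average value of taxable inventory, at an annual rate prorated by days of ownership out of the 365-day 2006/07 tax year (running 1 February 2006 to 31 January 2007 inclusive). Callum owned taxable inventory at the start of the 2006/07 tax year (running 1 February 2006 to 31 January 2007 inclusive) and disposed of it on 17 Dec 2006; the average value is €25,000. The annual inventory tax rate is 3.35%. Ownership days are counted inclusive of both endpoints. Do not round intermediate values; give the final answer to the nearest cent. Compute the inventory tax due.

Days held (1 Feb – 17 Dec 2006): 320 out of 365
Tax = €25,000 × 3.35% × 320/365 = €734.2466

€734.25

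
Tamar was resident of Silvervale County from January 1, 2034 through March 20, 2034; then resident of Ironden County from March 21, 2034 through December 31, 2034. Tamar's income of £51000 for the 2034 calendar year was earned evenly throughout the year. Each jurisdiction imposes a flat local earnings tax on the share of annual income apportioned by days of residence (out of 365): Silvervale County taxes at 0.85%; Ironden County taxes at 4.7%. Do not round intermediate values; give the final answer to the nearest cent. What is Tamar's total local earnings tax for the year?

£1972.02

Silvervale County, January 1 – March 20, 2034: 79 days → £51000 × 0.85% × 79/365 = £93.8260
Ironden County, March 21 – December 31, 2034: 286 days → £51000 × 4.7% × 286/365 = £1878.1973
Total = £1972.0233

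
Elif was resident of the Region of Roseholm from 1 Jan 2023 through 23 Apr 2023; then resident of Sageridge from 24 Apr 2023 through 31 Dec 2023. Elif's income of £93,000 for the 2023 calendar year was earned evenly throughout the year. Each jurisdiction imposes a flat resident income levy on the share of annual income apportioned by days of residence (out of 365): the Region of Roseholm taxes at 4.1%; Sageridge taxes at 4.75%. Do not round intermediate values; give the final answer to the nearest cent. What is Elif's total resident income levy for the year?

£4,230.35

The Region of Roseholm, 1 Jan – 23 Apr 2023: 113 days → £93,000 × 4.1% × 113/365 = £1,180.4630
Sageridge, 24 Apr – 31 Dec 2023: 252 days → £93,000 × 4.75% × 252/365 = £3,049.8904
Total = £4,230.3534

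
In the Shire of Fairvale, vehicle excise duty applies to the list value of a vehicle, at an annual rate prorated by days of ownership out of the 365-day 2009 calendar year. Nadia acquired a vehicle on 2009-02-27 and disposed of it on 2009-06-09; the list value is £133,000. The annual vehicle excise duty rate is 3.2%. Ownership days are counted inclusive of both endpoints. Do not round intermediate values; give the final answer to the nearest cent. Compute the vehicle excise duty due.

£1,201.01

Days held (2009-02-27 to 2009-06-09): 103 out of 365
Tax = £133,000 × 3.2% × 103/365 = £1,201.0082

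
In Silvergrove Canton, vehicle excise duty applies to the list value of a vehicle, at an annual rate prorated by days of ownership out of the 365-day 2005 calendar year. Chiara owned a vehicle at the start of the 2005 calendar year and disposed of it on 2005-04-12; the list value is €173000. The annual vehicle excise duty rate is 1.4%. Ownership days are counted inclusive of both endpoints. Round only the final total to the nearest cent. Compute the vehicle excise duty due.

Days held (2005-01-01 to 2005-04-12): 102 out of 365
Tax = €173000 × 1.4% × 102/365 = €676.8329

€676.83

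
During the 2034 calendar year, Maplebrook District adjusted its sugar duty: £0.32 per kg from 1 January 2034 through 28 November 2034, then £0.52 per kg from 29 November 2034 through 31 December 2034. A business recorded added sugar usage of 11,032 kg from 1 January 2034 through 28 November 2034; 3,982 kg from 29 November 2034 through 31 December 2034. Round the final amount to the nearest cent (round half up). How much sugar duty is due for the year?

£5,600.88

1 January – 28 November 2034: 11,032 kg at £0.32/kg → £3,530.24
29 November – 31 December 2034: 3,982 kg at £0.52/kg → £2,070.64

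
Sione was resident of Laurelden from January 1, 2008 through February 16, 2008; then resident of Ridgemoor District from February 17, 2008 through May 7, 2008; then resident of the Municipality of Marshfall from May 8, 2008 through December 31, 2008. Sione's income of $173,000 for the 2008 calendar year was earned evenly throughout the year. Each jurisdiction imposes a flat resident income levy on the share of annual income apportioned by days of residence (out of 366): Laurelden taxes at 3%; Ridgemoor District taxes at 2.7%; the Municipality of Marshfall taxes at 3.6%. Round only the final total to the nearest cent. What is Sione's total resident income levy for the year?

$5,750.12

Laurelden, January 1 – February 16, 2008: 47 days → $173,000 × 3% × 47/366 = $666.4754
Ridgemoor District, February 17 – May 7, 2008: 81 days → $173,000 × 2.7% × 81/366 = $1,033.7459
The Municipality of Marshfall, May 8 – December 31, 2008: 238 days → $173,000 × 3.6% × 238/366 = $4,049.9016
Total = $5,750.1230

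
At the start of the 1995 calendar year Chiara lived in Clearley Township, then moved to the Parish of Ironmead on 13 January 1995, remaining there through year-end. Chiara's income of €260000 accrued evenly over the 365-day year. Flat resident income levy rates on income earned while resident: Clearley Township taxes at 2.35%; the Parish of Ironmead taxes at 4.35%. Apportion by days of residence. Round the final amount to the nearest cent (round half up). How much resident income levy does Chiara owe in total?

Clearley Township, 1 January – 12 January 1995: 12 days → €260000 × 2.35% × 12/365 = €200.8767
The Parish of Ironmead, 13 January – 31 December 1995: 353 days → €260000 × 4.35% × 353/365 = €10938.1644
Total = €11139.0411

€11139.04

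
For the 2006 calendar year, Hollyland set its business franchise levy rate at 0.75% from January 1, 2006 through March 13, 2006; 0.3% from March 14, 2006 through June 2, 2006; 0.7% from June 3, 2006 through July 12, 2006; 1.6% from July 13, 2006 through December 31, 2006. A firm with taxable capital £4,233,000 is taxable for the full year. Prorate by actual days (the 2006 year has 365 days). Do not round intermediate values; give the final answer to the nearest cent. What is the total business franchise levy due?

£44,243.55

January 1 – March 13, 2006: 72 days at 0.75% → £4,233,000 × 0.75% × 72/365 = £6,262.5205
March 14 – June 2, 2006: 81 days at 0.3% → £4,233,000 × 0.3% × 81/365 = £2,818.1342
June 3 – July 12, 2006: 40 days at 0.7% → £4,233,000 × 0.7% × 40/365 = £3,247.2329
July 13 – December 31, 2006: 172 days at 1.6% → £4,233,000 × 1.6% × 172/365 = £31,915.6603
Total = £44,243.5479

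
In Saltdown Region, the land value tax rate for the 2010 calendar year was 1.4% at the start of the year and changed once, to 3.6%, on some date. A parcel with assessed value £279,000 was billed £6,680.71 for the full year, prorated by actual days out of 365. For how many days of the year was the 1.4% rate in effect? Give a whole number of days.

Let d = days at the first rate; then 365 − d days at the second rate.
£279,000 × [1.4%·d + 3.6%·(365−d)] / 365 = £6,680.71
Solving gives d = 200, so the new rate took effect on July 20, 2010.

200 days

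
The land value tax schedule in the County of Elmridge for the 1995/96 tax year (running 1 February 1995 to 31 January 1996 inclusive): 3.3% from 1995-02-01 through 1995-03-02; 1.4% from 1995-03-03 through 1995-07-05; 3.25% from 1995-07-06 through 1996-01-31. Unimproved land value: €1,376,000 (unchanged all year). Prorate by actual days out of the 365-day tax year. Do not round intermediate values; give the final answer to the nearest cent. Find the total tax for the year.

1995-02-01 to 1995-03-02: 30 days at 3.3% → €1,376,000 × 3.3% × 30/365 = €3,732.1644
1995-03-03 to 1995-07-05: 125 days at 1.4% → €1,376,000 × 1.4% × 125/365 = €6,597.2603
1995-07-06 to 1996-01-31: 210 days at 3.25% → €1,376,000 × 3.25% × 210/365 = €25,729.3151
Total = €36,058.7397

€36,058.74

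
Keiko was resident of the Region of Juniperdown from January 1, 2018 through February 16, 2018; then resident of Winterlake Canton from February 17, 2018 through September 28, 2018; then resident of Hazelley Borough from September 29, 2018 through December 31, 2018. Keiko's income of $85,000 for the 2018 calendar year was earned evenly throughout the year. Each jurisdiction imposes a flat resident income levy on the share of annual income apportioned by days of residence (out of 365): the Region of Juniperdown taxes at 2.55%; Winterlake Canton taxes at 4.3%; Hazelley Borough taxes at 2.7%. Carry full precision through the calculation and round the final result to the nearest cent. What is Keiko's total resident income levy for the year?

The Region of Juniperdown, January 1 – February 16, 2018: 47 days → $85,000 × 2.55% × 47/365 = $279.1027
Winterlake Canton, February 17 – September 28, 2018: 224 days → $85,000 × 4.3% × 224/365 = $2,243.0685
Hazelley Borough, September 29 – December 31, 2018: 94 days → $85,000 × 2.7% × 94/365 = $591.0411
Total = $3,113.2123

$3,113.21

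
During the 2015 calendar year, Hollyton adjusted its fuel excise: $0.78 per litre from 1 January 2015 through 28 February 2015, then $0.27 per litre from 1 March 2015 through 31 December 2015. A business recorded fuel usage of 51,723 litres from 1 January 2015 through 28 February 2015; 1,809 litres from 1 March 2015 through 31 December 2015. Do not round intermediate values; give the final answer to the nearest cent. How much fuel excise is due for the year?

$40,832.37

1 January – 28 February 2015: 51,723 litres at $0.78/litre → $40,343.94
1 March – 31 December 2015: 1,809 litres at $0.27/litre → $488.43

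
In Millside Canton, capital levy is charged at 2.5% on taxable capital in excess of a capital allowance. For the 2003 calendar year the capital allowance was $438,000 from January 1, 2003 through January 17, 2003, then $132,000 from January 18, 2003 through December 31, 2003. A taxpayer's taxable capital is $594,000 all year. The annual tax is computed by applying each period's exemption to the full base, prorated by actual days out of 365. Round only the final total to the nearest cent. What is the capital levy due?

January 1 – January 17, 2003: 17 days, exemption $438,000 → ($594,000 − $438,000) × 2.5% × 17/365 = $181.6438
January 18 – December 31, 2003: 348 days, exemption $132,000 → ($594,000 − $132,000) × 2.5% × 348/365 = $11,012.0548
Total = $11,193.6986

$11,193.70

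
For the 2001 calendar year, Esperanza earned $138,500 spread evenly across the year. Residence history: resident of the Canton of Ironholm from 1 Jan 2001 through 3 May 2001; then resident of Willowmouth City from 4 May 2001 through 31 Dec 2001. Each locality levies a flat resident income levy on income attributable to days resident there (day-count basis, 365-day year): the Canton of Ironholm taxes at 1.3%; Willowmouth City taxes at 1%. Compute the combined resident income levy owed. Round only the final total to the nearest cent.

The Canton of Ironholm, 1 Jan – 3 May 2001: 123 days → $138,500 × 1.3% × 123/365 = $606.7438
Willowmouth City, 4 May – 31 Dec 2001: 242 days → $138,500 × 1% × 242/365 = $918.2740
Total = $1,525.0178

$1,525.02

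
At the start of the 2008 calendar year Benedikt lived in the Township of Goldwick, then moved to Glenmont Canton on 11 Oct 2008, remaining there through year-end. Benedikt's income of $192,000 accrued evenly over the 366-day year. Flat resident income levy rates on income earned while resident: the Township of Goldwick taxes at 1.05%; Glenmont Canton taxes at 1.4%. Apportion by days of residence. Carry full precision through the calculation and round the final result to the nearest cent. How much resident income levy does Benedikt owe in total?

$2,166.56

The Township of Goldwick, 1 Jan – 10 Oct 2008: 284 days → $192,000 × 1.05% × 284/366 = $1,564.3279
Glenmont Canton, 11 Oct – 31 Dec 2008: 82 days → $192,000 × 1.4% × 82/366 = $602.2295
Total = $2,166.5574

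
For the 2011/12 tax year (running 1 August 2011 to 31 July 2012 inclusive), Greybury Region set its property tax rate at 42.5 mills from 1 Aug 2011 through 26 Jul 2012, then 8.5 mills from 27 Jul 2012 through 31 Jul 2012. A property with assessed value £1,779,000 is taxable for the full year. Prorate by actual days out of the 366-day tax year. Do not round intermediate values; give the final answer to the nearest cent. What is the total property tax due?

1 Aug 2011 – 26 Jul 2012: 361 days at 42.5 mills → £1,779,000 × 4.25% × 361/366 = £74,574.6107
27 Jul – 31 Jul 2012: 5 days at 8.5 mills → £1,779,000 × 0.85% × 5/366 = £206.5779
Total = £74,781.1885

£74,781.19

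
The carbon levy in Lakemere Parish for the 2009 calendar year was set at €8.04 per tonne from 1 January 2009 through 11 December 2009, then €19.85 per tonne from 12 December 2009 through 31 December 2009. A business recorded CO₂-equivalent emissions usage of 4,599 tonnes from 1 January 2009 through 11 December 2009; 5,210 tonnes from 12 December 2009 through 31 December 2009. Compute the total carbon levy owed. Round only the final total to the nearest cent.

1 January – 11 December 2009: 4,599 tonnes at €8.04/tonne → €36975.96
12 December – 31 December 2009: 5,210 tonnes at €19.85/tonne → €103418.50

€140394.46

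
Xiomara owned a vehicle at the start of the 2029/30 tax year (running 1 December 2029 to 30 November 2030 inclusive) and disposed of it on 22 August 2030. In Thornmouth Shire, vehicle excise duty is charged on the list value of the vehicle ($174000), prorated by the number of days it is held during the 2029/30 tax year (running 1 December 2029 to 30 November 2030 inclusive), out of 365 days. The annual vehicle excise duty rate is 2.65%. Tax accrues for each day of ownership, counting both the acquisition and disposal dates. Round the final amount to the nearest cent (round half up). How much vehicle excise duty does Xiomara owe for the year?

Days held (1 December 2029 – 22 August 2030): 265 out of 365
Tax = $174000 × 2.65% × 265/365 = $3347.7123

$3347.71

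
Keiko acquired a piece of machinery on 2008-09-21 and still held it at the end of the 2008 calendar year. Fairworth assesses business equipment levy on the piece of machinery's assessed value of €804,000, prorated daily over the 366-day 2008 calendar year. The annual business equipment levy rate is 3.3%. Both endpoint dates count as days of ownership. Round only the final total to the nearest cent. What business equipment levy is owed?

Days held (2008-09-21 to 2008-12-31): 102 out of 366
Tax = €804,000 × 3.3% × 102/366 = €7,394.1639

€7,394.16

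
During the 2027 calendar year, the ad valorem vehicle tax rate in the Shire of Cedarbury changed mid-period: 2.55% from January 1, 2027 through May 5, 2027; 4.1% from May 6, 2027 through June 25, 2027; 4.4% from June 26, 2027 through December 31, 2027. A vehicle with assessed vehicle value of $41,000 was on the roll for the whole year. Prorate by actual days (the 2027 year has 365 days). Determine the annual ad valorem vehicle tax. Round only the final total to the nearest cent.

January 1 – May 5, 2027: 125 days at 2.55% → $41,000 × 2.55% × 125/365 = $358.0479
May 6 – June 25, 2027: 51 days at 4.1% → $41,000 × 4.1% × 51/365 = $234.8795
June 26 – December 31, 2027: 189 days at 4.4% → $41,000 × 4.4% × 189/365 = $934.1260
Total = $1,527.0534

$1,527.05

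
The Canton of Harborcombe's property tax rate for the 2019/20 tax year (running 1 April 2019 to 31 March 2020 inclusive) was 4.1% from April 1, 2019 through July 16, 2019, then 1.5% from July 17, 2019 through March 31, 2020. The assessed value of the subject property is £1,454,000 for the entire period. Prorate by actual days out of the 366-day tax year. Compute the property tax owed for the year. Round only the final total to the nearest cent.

£32,861.99

April 1 – July 16, 2019: 107 days at 4.1% → £1,454,000 × 4.1% × 107/366 = £17,428.1366
July 17, 2019 – March 31, 2020: 259 days at 1.5% → £1,454,000 × 1.5% × 259/366 = £15,433.8525
Total = £32,861.9891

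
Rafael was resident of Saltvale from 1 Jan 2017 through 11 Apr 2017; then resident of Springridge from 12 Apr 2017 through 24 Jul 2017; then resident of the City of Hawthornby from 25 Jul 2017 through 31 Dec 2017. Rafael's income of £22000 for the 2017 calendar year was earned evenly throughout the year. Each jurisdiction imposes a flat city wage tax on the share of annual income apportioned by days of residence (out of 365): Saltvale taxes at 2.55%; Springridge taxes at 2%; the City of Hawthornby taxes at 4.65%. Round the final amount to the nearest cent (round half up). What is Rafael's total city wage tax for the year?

Saltvale, 1 Jan – 11 Apr 2017: 101 days → £22000 × 2.55% × 101/365 = £155.2356
Springridge, 12 Apr – 24 Jul 2017: 104 days → £22000 × 2% × 104/365 = £125.3699
The City of Hawthornby, 25 Jul – 31 Dec 2017: 160 days → £22000 × 4.65% × 160/365 = £448.4384
Total = £729.0438

£729.04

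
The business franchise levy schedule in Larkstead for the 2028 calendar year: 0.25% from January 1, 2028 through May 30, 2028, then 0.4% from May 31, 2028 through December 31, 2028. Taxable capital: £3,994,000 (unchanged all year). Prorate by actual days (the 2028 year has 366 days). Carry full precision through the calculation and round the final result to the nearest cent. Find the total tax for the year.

January 1 – May 30, 2028: 151 days at 0.25% → £3,994,000 × 0.25% × 151/366 = £4,119.4945
May 31 – December 31, 2028: 215 days at 0.4% → £3,994,000 × 0.4% × 215/366 = £9,384.8087
Total = £13,504.3033

£13,504.30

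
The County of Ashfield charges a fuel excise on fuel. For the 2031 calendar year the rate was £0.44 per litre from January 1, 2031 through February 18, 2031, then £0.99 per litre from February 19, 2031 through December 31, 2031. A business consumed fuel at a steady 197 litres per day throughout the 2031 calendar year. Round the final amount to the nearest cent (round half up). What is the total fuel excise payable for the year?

£65,876.80

January 1 – February 18, 2031: 49 days × 197 litres/day = 9,653 litres at £0.44/litre → £4,247.32
February 19 – December 31, 2031: 316 days × 197 litres/day = 62,252 litres at £0.99/litre → £61,629.48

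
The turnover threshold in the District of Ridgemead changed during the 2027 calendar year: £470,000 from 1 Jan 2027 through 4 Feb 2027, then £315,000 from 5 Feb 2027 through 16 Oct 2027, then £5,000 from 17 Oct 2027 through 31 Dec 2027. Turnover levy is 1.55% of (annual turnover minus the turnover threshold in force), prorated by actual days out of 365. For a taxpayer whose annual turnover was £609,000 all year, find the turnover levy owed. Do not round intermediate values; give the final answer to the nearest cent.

1 Jan – 4 Feb 2027: 35 days, exemption £470,000 → (£609,000 − £470,000) × 1.55% × 35/365 = £206.5959
5 Feb – 16 Oct 2027: 254 days, exemption £315,000 → (£609,000 − £315,000) × 1.55% × 254/365 = £3,171.1726
17 Oct – 31 Dec 2027: 76 days, exemption £5,000 → (£609,000 − £5,000) × 1.55% × 76/365 = £1,949.3479
Total = £5,327.1164

£5,327.12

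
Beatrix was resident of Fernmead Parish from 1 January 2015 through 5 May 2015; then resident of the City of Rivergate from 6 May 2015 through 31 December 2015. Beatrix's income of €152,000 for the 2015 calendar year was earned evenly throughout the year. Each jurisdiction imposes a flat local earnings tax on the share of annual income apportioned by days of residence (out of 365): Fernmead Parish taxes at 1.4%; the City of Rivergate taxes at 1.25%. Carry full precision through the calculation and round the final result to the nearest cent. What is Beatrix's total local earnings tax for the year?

Fernmead Parish, 1 January – 5 May 2015: 125 days → €152,000 × 1.4% × 125/365 = €728.7671
The City of Rivergate, 6 May – 31 December 2015: 240 days → €152,000 × 1.25% × 240/365 = €1,249.3151
Total = €1,978.0822

€1,978.08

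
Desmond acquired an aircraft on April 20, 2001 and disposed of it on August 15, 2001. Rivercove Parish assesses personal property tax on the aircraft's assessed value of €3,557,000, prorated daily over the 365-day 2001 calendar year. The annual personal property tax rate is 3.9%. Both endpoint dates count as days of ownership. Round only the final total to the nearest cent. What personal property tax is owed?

Days held (April 20 – August 15, 2001): 118 out of 365
Tax = €3,557,000 × 3.9% × 118/365 = €44,847.4356

€44,847.44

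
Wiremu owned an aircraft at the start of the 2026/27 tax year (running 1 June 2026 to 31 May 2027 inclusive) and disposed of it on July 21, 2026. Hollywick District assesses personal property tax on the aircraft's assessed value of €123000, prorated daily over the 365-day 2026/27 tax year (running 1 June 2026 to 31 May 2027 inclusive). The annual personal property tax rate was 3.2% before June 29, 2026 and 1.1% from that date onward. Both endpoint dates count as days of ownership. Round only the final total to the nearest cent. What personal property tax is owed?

June 1 – June 28, 2026: 28 days at 3.2% → €123000 × 3.2% × 28/365 = €301.9397
June 29 – July 21, 2026: 23 days at 1.1% → €123000 × 1.1% × 23/365 = €85.2575
Total = €387.1973

€387.20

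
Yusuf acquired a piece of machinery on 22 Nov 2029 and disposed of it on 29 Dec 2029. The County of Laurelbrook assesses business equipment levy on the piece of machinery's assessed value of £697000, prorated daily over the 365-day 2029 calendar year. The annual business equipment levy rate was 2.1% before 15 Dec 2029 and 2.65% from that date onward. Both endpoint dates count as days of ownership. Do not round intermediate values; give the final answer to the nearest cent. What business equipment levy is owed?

22 Nov – 14 Dec 2029: 23 days at 2.1% → £697000 × 2.1% × 23/365 = £922.3315
15 Dec – 29 Dec 2029: 15 days at 2.65% → £697000 × 2.65% × 15/365 = £759.0616
Total = £1681.3932

£1681.39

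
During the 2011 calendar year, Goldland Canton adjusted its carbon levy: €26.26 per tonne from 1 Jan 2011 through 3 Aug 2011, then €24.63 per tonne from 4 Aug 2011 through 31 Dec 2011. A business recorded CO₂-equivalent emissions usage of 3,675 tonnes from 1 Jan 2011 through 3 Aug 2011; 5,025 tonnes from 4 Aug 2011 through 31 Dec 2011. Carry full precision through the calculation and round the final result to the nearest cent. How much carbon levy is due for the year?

€220271.25

1 Jan – 3 Aug 2011: 3,675 tonnes at €26.26/tonne → €96505.50
4 Aug – 31 Dec 2011: 5,025 tonnes at €24.63/tonne → €123765.75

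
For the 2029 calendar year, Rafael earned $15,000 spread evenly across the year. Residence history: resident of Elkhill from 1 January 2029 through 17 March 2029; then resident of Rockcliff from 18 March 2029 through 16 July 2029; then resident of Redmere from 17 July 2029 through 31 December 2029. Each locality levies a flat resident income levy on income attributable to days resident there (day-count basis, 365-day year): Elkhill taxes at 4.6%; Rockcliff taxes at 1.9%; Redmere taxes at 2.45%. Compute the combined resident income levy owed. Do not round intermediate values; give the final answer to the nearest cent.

$407.30

Elkhill, 1 January – 17 March 2029: 76 days → $15,000 × 4.6% × 76/365 = $143.6712
Rockcliff, 18 March – 16 July 2029: 121 days → $15,000 × 1.9% × 121/365 = $94.4795
Redmere, 17 July – 31 December 2029: 168 days → $15,000 × 2.45% × 168/365 = $169.1507
Total = $407.3014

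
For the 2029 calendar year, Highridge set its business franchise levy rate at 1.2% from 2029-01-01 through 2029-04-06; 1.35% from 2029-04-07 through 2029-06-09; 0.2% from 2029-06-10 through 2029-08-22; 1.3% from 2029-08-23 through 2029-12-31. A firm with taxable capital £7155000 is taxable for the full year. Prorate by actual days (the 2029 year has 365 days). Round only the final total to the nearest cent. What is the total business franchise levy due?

£75803.79

2029-01-01 to 2029-04-06: 96 days at 1.2% → £7155000 × 1.2% × 96/365 = £22582.3562
2029-04-07 to 2029-06-09: 64 days at 1.35% → £7155000 × 1.35% × 64/365 = £16936.7671
2029-06-10 to 2029-08-22: 74 days at 0.2% → £7155000 × 0.2% × 74/365 = £2901.2055
2029-08-23 to 2029-12-31: 131 days at 1.3% → £7155000 × 1.3% × 131/365 = £33383.4658
Total = £75803.7945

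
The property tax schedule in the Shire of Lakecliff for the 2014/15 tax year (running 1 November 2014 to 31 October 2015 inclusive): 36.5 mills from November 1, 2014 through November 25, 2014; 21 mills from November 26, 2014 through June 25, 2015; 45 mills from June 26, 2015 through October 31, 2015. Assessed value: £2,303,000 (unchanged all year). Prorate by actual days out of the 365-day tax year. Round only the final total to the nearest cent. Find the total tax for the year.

November 1 – November 25, 2014: 25 days at 36.5 mills → £2,303,000 × 3.65% × 25/365 = £5,757.5000
November 26, 2014 – June 25, 2015: 212 days at 21 mills → £2,303,000 × 2.1% × 212/365 = £28,090.2904
June 26 – October 31, 2015: 128 days at 45 mills → £2,303,000 × 4.5% × 128/365 = £36,343.2329
Total = £70,191.0233

£70,191.02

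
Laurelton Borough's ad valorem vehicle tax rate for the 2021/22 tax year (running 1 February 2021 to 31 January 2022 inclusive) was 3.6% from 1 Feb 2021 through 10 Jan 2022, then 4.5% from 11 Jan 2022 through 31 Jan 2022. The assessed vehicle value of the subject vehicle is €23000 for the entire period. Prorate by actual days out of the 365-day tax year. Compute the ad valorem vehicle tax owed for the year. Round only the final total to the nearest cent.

1 Feb 2021 – 10 Jan 2022: 344 days at 3.6% → €23000 × 3.6% × 344/365 = €780.3616
11 Jan – 31 Jan 2022: 21 days at 4.5% → €23000 × 4.5% × 21/365 = €59.5479
Total = €839.9096

€839.91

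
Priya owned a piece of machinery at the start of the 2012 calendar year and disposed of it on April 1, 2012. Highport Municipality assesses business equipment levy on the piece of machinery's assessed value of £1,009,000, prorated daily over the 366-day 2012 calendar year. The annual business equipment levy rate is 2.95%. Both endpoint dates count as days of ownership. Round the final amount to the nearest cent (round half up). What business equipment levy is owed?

£7,482.04

Days held (January 1 – April 1, 2012): 92 out of 366
Tax = £1,009,000 × 2.95% × 92/366 = £7,482.0383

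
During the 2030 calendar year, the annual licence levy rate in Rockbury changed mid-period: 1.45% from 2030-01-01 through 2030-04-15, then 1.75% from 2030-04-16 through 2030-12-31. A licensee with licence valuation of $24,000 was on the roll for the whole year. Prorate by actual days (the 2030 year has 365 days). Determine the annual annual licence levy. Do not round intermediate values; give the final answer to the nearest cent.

$399.29

2030-01-01 to 2030-04-15: 105 days at 1.45% → $24,000 × 1.45% × 105/365 = $100.1096
2030-04-16 to 2030-12-31: 260 days at 1.75% → $24,000 × 1.75% × 260/365 = $299.1781
Total = $399.2877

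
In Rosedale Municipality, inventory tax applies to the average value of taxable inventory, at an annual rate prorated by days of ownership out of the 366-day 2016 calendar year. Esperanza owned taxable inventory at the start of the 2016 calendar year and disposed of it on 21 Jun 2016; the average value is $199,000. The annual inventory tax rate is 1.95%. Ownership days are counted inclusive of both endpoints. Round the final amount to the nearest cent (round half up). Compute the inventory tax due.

Days held (1 Jan – 21 Jun 2016): 173 out of 366
Tax = $199,000 × 1.95% × 173/366 = $1,834.2254

$1,834.23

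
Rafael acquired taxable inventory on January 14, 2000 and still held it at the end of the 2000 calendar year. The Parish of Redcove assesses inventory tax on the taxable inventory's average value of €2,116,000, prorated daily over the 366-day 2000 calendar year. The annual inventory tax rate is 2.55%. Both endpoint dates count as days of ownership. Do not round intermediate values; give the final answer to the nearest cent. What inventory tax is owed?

€52,041.46

Days held (January 14 – December 31, 2000): 353 out of 366
Tax = €2,116,000 × 2.55% × 353/366 = €52,041.4590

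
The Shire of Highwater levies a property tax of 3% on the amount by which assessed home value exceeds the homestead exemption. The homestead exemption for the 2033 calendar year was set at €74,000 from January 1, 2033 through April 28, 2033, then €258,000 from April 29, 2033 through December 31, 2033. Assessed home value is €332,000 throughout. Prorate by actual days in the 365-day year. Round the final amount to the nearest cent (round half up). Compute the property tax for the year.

€4,004.55

January 1 – April 28, 2033: 118 days, exemption €74,000 → (€332,000 − €74,000) × 3% × 118/365 = €2,502.2466
April 29 – December 31, 2033: 247 days, exemption €258,000 → (€332,000 − €258,000) × 3% × 247/365 = €1,502.3014
Total = €4,004.5479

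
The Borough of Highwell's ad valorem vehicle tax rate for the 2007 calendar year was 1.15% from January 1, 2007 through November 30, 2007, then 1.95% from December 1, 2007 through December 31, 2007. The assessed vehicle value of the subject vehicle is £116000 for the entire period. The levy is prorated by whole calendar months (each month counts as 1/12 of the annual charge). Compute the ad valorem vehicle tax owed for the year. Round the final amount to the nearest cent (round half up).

£1411.33

January 1 – November 30, 2007: 11 months at 1.15% → £116000 × 1.15% × 11/12 = £1222.8333
December 1 – December 31, 2007: 1 month at 1.95% → £116000 × 1.95% × 1/12 = £188.5000
Total = £1411.3333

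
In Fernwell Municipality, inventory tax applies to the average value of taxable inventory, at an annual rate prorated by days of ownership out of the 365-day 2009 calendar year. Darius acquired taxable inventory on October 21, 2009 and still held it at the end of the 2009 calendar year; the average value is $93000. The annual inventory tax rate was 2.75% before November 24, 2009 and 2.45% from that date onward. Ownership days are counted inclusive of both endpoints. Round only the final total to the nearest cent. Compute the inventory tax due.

October 21 – November 23, 2009: 34 days at 2.75% → $93000 × 2.75% × 34/365 = $238.2329
November 24 – December 31, 2009: 38 days at 2.45% → $93000 × 2.45% × 38/365 = $237.2137
Total = $475.4466

$475.45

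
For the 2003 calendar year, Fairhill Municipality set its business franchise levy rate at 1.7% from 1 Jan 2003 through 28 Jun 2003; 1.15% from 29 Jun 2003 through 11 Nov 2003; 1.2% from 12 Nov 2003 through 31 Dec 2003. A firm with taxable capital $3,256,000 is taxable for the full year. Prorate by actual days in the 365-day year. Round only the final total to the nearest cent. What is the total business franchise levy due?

$46,449.29

1 Jan – 28 Jun 2003: 179 days at 1.7% → $3,256,000 × 1.7% × 179/365 = $27,145.2274
29 Jun – 11 Nov 2003: 136 days at 1.15% → $3,256,000 × 1.15% × 136/365 = $13,951.7370
12 Nov – 31 Dec 2003: 50 days at 1.2% → $3,256,000 × 1.2% × 50/365 = $5,352.3288
Total = $46,449.2932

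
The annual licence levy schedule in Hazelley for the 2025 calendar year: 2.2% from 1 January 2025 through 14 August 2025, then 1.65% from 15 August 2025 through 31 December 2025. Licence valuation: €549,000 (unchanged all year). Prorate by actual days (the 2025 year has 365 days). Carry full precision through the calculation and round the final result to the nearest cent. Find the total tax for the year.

1 January – 14 August 2025: 226 days at 2.2% → €549,000 × 2.2% × 226/365 = €7,478.4329
15 August – 31 December 2025: 139 days at 1.65% → €549,000 × 1.65% × 139/365 = €3,449.6753
Total = €10,928.1082

€10,928.11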